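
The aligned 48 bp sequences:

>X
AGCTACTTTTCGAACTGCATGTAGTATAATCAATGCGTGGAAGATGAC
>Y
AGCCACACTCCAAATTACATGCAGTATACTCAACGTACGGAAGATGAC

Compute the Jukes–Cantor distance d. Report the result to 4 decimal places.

0.3360

The sequences differ at 13 of 48 sites, so p = 13/48 ≈ 0.270833.
d = −(3/4) ln(1 − 4p/3) = −0.75 ln(1 − 0.361111) = −0.75 ln(0.638889)
  = −0.75 × (-0.448025) = 0.336019 substitutions/site.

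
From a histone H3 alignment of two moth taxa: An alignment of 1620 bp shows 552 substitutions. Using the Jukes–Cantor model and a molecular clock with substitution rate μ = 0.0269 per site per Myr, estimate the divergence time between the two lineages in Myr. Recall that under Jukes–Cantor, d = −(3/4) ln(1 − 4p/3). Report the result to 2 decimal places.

8.44

p = 552/1620 ≈ 0.340741.
d = −(3/4) ln(1 − 4p/3) = −0.75 ln(1 − 0.454321) = −0.75 ln(0.545679)
  = −0.75 × (-0.605724) = 0.454293 substitutions/site.
Under a molecular clock d = 2μt, so t = d/(2μ) = 0.454293 / (2 × 0.0269) = 8.44 Myr.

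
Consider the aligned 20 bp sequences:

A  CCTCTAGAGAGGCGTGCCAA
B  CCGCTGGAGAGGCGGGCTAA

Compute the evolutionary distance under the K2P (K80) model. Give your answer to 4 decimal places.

Of 20 sites, 2 differences are transitions and 2 are transversions, so P = 2/20 = 0.1 and Q = 2/20 = 0.1.
Under the Kimura two-parameter model, d = −½ ln(1 − 2P − Q) − ¼ ln(1 − 2Q).
1 − 2P − Q = 0.7, giving −½ ln(0.7) = 0.178337.
1 − 2Q = 0.8, giving −¼ ln(0.8) = 0.055786.
d = 0.178337 + 0.055786 = 0.234123.

0.2341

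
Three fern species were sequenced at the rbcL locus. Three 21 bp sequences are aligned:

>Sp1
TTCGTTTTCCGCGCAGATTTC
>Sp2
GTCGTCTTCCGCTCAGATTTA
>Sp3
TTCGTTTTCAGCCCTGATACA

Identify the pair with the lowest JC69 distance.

Sp1–Sp2: 4/21 differ, p = 0.190, d = 0.220.
Sp1–Sp3: 6/21 differ, p = 0.286, d = 0.360.
Sp2–Sp3: 7/21 differ, p = 0.333, d = 0.441.
The smallest distance is between Sp1 and Sp2.

Sp1 and Sp2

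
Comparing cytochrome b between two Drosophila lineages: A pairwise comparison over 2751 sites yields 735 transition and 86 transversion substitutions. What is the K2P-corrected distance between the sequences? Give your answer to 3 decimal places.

P = 735/2751 ≈ 0.267176 and Q = 86/2751 ≈ 0.031261.
Under the Kimura two-parameter model, d = −½ ln(1 − 2P − Q) − ¼ ln(1 − 2Q).
1 − 2P − Q = 0.434387, giving −½ ln(0.434387) = 0.416910.
1 − 2Q = 0.937478, giving −¼ ln(0.937478) = 0.016140.
d = 0.416910 + 0.016140 = 0.433050.

0.433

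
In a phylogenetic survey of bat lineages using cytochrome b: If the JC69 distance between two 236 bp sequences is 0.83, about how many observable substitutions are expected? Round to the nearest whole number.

118

Invert JC69: p = (3/4)(1 − e^(−4d/3)) = 0.75 × (1 − e^(-1.106667)) = 0.75 × (1 − 0.330659) = 0.502006.
Expected differing sites = pL ≈ 0.502006 × 236 = 118.473416 ≈ 118.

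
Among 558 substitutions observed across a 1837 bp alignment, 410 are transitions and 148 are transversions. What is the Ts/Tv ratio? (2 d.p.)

2.77

R = 410/148 = 2.770270… ≈ 2.77 (to 2 d.p.).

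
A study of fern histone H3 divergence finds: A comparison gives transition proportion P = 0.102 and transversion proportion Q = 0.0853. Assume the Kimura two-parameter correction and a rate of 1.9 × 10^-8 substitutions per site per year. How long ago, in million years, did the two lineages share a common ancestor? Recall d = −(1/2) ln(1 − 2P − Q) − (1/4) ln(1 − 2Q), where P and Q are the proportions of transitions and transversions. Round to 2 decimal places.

Under the Kimura two-parameter model, d = −½ ln(1 − 2P − Q) − ¼ ln(1 − 2Q).
1 − 2P − Q = 0.7107, giving −½ ln(0.7107) = 0.170752.
1 − 2Q = 0.8294, giving −¼ ln(0.8294) = 0.046763.
d = 0.170752 + 0.046763 = 0.217515.
Under a molecular clock d = 2μt, so t = d/(2μ) = 0.217515 / (2 × 1.9 × 10^-8) = 5.72 million years.

5.72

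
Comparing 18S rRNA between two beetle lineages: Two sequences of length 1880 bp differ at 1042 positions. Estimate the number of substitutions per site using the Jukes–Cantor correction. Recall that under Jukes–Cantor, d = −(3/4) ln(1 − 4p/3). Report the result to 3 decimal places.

p = 1042/1880 ≈ 0.554255.
d = −(3/4) ln(1 − 4p/3) = −0.75 ln(1 − 0.739007) = −0.75 ln(0.260993)
  = −0.75 × (-1.343262) = 1.007447 substitutions/site.

1.007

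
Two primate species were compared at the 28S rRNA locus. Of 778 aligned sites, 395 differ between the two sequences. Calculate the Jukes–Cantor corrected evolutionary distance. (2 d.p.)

p = 395/778 ≈ 0.507712.
d = −(3/4) ln(1 − 4p/3) = −0.75 ln(1 − 0.676949) = −0.75 ln(0.323051)
  = −0.75 × (-1.129945) = 0.847459 substitutions/site.

0.85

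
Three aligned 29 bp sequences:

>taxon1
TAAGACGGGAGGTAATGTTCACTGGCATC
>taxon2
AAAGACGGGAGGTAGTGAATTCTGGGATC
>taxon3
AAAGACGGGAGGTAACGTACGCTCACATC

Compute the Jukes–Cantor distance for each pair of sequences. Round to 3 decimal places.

taxon1–taxon2: 7/29 sites differ → p ≈ 0.241379, d = −0.75 ln(1 − 0.321839) = 0.291278 ≈ 0.291.
taxon1–taxon3: 6/29 sites differ → p ≈ 0.206897, d = −0.75 ln(1 − 0.275863) = 0.242081 ≈ 0.242.
taxon2–taxon3: 8/29 sites differ → p ≈ 0.275862, d = −0.75 ln(1 − 0.367816) = 0.343931 ≈ 0.344.

d(taxon1,taxon2) = 0.291, d(taxon1,taxon3) = 0.242, d(taxon2,taxon3) = 0.344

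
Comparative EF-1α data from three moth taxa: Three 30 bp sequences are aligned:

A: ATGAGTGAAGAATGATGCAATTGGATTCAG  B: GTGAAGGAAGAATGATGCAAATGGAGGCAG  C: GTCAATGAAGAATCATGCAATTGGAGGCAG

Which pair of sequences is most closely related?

B and C

A–B: 6/30 differ, p = 0.200, d = 0.233.
A–C: 6/30 differ, p = 0.200, d = 0.233.
B–C: 4/30 differ, p = 0.133, d = 0.147.
The smallest distance is between B and C.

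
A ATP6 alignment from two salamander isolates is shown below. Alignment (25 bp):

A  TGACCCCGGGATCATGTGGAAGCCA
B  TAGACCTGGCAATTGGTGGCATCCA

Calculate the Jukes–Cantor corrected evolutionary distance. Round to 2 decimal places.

The sequences differ at 11 of 25 sites, so p = 11/25 = 0.44.
d = −(3/4) ln(1 − 4p/3) = −0.75 ln(1 − 0.586667) = −0.75 ln(0.413333)
  = −0.75 × (-0.883502) = 0.662627 substitutions/site.

0.66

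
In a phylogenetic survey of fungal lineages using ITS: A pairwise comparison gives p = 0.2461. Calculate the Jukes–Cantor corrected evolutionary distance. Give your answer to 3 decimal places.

d = −(3/4) ln(1 − 4p/3) = −0.75 ln(1 − 0.328133) = −0.75 ln(0.671867)
  = −0.75 × (-0.397695) = 0.298271 substitutions/site.

0.298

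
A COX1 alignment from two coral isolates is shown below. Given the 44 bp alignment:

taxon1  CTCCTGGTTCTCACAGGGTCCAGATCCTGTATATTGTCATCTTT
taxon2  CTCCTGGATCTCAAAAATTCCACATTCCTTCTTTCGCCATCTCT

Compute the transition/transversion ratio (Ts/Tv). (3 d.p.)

Transitions are A↔G and C↔T; transversions are all other mismatches.
Transitions: 7. Transversions: 7.
R = 7/7 = 1.000.

1.000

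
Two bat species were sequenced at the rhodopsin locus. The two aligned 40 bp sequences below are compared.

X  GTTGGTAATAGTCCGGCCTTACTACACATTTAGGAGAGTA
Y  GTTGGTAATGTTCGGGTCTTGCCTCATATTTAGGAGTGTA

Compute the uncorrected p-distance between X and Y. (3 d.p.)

The sequences differ at 9 of 40 positions (sites 10, 11, 14, 17, 21, 23, 24, 27, 37).
p = 9/40 = 0.225.

0.225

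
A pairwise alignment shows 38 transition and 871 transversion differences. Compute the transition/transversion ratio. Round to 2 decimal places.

R = 38/871 = 0.043628… ≈ 0.04 (to 2 d.p.).

0.04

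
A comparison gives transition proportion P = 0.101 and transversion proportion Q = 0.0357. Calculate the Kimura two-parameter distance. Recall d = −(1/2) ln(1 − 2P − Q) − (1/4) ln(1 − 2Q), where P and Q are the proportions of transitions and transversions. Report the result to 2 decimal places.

Under the Kimura two-parameter model, d = −½ ln(1 − 2P − Q) − ¼ ln(1 − 2Q).
1 − 2P − Q = 0.7623, giving −½ ln(0.7623) = 0.135708.
1 − 2Q = 0.9286, giving −¼ ln(0.9286) = 0.018519.
d = 0.135708 + 0.018519 = 0.154227.

0.15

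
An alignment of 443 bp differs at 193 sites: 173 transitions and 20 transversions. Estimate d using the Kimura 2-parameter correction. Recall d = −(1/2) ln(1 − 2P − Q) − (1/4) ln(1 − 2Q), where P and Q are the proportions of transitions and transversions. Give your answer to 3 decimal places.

0.899

P = 173/443 ≈ 0.390519 and Q = 20/443 ≈ 0.045147.
Under the Kimura two-parameter model, d = −½ ln(1 − 2P − Q) − ¼ ln(1 − 2Q).
1 − 2P − Q = 0.173815, giving −½ ln(0.173815) = 0.874882.
1 − 2Q = 0.909706, giving −¼ ln(0.909706) = 0.023658.
d = 0.874882 + 0.023658 = 0.898540.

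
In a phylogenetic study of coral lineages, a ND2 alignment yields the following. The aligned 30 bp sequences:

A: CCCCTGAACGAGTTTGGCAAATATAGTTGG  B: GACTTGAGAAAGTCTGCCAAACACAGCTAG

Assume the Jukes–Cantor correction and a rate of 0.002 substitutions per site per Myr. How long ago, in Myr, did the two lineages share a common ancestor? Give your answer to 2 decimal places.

The sequences differ at 12 of 30 sites, so p = 12/30 = 0.4.
d = −(3/4) ln(1 − 4p/3) = −0.75 ln(1 − 0.533333) = −0.75 ln(0.466667)
  = −0.75 × (-0.762139) = 0.571604 substitutions/site.
Under a molecular clock d = 2μt, so t = d/(2μ) = 0.571604 / (2 × 0.002) = 142.90 Myr.

142.90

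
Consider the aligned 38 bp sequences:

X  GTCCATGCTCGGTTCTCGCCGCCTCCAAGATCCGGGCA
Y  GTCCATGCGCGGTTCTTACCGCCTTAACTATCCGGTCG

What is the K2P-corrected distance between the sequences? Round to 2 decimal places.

Of 38 sites, 4 differences are transitions and 5 are transversions, so P = 4/38 ≈ 0.105263 and Q = 5/38 ≈ 0.131579.
Under the Kimura two-parameter model, d = −½ ln(1 − 2P − Q) − ¼ ln(1 − 2Q).
1 − 2P − Q = 0.657895, giving −½ ln(0.657895) = 0.209355.
1 − 2Q = 0.736842, giving −¼ ln(0.736842) = 0.076345.
d = 0.209355 + 0.076345 = 0.285700.

0.29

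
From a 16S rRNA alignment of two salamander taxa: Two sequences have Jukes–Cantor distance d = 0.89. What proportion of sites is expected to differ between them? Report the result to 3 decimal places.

p = (3/4)(1 − e^(−4d/3)) = 0.75 × (1 − e^(-1.186667)) = 0.75 × (1 − 0.305237) = 0.521072.

0.521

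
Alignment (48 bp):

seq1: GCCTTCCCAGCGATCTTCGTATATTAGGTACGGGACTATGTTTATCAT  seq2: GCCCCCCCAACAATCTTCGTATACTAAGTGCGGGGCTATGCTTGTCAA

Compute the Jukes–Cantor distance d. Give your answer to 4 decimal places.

0.2735

The sequences differ at 11 of 48 sites, so p = 11/48 ≈ 0.229167.
d = −(3/4) ln(1 − 4p/3) = −0.75 ln(1 − 0.305556) = −0.75 ln(0.694444)
  = −0.75 × (-0.364644) = 0.273483 substitutions/site.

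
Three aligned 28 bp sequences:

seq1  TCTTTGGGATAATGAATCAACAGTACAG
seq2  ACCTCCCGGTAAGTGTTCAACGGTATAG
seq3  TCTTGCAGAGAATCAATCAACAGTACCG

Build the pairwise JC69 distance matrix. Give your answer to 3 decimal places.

d(seq1,seq2) = 0.635, d(seq1,seq3) = 0.252, d(seq2,seq3) = 0.724

seq1–seq2: 12/28 sites differ → p ≈ 0.428571, d = −0.75 ln(1 − 0.571428) = 0.635472 ≈ 0.635.
seq1–seq3: 6/28 sites differ → p ≈ 0.214286, d = −0.75 ln(1 − 0.285715) = 0.252355 ≈ 0.252.
seq2–seq3: 13/28 sites differ → p ≈ 0.464286, d = −0.75 ln(1 − 0.619048) = 0.723811 ≈ 0.724.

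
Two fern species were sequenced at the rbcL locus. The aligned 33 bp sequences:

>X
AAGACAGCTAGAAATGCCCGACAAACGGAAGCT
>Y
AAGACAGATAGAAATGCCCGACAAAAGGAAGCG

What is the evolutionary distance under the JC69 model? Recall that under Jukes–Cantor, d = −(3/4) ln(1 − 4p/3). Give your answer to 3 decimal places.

0.097

The sequences differ at 3 of 33 sites (8, 26, 33), so p = 3/33 ≈ 0.090909.
d = −(3/4) ln(1 − 4p/3) = −0.75 ln(1 − 0.121212) = −0.75 ln(0.878788)
  = −0.75 × (-0.129212) = 0.096909 substitutions/site.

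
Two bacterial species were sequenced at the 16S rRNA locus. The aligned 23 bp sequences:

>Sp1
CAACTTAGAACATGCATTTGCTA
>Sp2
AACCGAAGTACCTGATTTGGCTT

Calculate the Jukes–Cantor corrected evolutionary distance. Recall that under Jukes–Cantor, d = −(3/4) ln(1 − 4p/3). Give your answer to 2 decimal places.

The sequences differ at 10 of 23 sites (1, 3, 5, 6, 9, 12, 15, 16, 19, 23), so p = 10/23 ≈ 0.434783.
d = −(3/4) ln(1 − 4p/3) = −0.75 ln(1 − 0.579711) = −0.75 ln(0.420289)
  = −0.75 × (-0.866813) = 0.650110 substitutions/site.

0.65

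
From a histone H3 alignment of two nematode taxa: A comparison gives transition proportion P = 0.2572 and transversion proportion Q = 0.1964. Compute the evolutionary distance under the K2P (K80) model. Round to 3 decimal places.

Under the Kimura two-parameter model, d = −½ ln(1 − 2P − Q) − ¼ ln(1 − 2Q).
1 − 2P − Q = 0.2892, giving −½ ln(0.2892) = 0.620318.
1 − 2Q = 0.6072, giving −¼ ln(0.6072) = 0.124724.
d = 0.620318 + 0.124724 = 0.745042.

0.745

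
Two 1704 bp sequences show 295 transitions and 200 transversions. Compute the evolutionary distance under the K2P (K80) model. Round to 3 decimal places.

P = 295/1704 ≈ 0.173122 and Q = 200/1704 ≈ 0.117371.
Under the Kimura two-parameter model, d = −½ ln(1 − 2P − Q) − ¼ ln(1 − 2Q).
1 − 2P − Q = 0.536385, giving −½ ln(0.536385) = 0.311452.
1 − 2Q = 0.765258, giving −¼ ln(0.765258) = 0.066886.
d = 0.311452 + 0.066886 = 0.378338.

0.378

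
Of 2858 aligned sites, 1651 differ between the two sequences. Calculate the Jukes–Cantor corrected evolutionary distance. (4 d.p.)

1.1030

p = 1651/2858 ≈ 0.577677.
d = −(3/4) ln(1 − 4p/3) = −0.75 ln(1 − 0.770236) = −0.75 ln(0.229764)
  = −0.75 × (-1.470703) = 1.103027 substitutions/site.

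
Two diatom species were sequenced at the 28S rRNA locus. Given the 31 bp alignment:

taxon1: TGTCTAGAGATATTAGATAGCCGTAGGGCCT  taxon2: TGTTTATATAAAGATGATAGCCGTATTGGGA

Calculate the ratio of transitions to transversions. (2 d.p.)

Transitions are A↔G and C↔T; transversions are all other mismatches.
Transitions: 1. Transversions: 11.
R = 1/11 = 0.090909… ≈ 0.09 (to 2 d.p.).

0.09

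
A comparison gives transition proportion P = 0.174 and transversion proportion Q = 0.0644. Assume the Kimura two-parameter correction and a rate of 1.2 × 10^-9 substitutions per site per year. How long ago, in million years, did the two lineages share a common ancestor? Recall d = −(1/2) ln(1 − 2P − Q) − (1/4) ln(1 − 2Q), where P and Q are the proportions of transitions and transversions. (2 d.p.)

Under the Kimura two-parameter model, d = −½ ln(1 − 2P − Q) − ¼ ln(1 − 2Q).
1 − 2P − Q = 0.5876, giving −½ ln(0.5876) = 0.265854.
1 − 2Q = 0.8712, giving −¼ ln(0.8712) = 0.034471.
d = 0.265854 + 0.034471 = 0.300325.
Under a molecular clock d = 2μt, so t = d/(2μ) = 0.300325 / (2 × 1.2 × 10^-9) = 125.14 million years.

125.14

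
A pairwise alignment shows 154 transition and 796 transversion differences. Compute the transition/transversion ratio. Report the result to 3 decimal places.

R = 154/796 = 0.193467… ≈ 0.193 (to 3 d.p.).

0.193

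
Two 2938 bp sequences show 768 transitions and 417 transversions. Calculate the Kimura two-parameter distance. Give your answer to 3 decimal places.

P = 768/2938 ≈ 0.261402 and Q = 417/2938 ≈ 0.141933.
Under the Kimura two-parameter model, d = −½ ln(1 − 2P − Q) − ¼ ln(1 − 2Q).
1 − 2P − Q = 0.335263, giving −½ ln(0.335263) = 0.546420.
1 − 2Q = 0.716134, giving −¼ ln(0.716134) = 0.083472.
d = 0.546420 + 0.083472 = 0.629892.

0.630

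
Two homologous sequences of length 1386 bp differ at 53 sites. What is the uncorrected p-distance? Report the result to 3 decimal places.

p = 53/1386 = 0.038239… ≈ 0.038 (to 3 d.p.).

0.038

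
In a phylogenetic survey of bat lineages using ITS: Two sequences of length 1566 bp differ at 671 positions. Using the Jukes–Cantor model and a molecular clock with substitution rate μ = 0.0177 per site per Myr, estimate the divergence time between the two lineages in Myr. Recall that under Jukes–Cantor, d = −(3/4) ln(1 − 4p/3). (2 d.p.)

p = 671/1566 ≈ 0.42848.
d = −(3/4) ln(1 − 4p/3) = −0.75 ln(1 − 0.571307) = −0.75 ln(0.428693)
  = −0.75 × (-0.847014) = 0.635261 substitutions/site.
Under a molecular clock d = 2μt, so t = d/(2μ) = 0.635261 / (2 × 0.0177) = 17.95 Myr.

17.95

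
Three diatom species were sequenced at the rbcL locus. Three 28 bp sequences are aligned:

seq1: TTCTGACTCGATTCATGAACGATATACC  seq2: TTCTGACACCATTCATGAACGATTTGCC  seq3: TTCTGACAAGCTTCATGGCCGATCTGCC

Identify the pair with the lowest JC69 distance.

seq1–seq2: 4/28 differ, p = 0.143, d = 0.158.
seq1–seq3: 7/28 differ, p = 0.250, d = 0.304.
seq2–seq3: 6/28 differ, p = 0.214, d = 0.252.
The smallest distance is between seq1 and seq2.

seq1 and seq2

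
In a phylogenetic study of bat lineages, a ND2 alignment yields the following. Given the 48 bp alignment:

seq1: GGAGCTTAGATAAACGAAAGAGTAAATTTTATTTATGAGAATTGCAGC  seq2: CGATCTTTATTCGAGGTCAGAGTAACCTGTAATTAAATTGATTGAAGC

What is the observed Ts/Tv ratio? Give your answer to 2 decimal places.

0.33

Transitions are A↔G and C↔T; transversions are all other mismatches.
Transitions: 5. Transversions: 15.
R = 5/15 = 0.333333… ≈ 0.33 (to 2 d.p.).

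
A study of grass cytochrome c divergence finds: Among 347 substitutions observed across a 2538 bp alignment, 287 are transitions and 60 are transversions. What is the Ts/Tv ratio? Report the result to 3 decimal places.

4.783

R = 287/60 = 4.783333… ≈ 4.783 (to 3 d.p.).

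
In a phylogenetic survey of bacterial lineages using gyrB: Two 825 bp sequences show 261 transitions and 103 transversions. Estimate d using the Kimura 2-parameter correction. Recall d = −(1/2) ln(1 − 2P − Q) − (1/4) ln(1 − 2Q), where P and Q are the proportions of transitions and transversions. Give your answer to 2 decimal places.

0.78

P = 261/825 ≈ 0.316364 and Q = 103/825 ≈ 0.124848.
Under the Kimura two-parameter model, d = −½ ln(1 − 2P − Q) − ¼ ln(1 − 2Q).
1 − 2P − Q = 0.242424, giving −½ ln(0.242424) = 0.708534.
1 − 2Q = 0.750304, giving −¼ ln(0.750304) = 0.071819.
d = 0.708534 + 0.071819 = 0.780353.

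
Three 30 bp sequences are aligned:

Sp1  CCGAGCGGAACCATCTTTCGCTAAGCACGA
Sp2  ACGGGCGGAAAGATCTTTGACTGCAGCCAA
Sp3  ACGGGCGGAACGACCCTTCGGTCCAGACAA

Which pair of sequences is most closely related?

Sp1–Sp2: 12/30 differ, p = 0.400, d = 0.572.
Sp1–Sp3: 11/30 differ, p = 0.367, d = 0.503.
Sp2–Sp3: 8/30 differ, p = 0.267, d = 0.330.
The smallest distance is between Sp2 and Sp3.

Sp2 and Sp3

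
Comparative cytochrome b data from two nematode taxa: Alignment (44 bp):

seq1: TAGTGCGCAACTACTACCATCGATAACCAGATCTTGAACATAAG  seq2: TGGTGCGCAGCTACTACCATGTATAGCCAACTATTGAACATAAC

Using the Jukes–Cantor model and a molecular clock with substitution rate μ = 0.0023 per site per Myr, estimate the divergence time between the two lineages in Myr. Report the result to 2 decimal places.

51.92

The sequences differ at 9 of 44 sites (2, 10, 21, 22, 26, 30, 31, 33, 44), so p = 9/44 ≈ 0.204545.
d = −(3/4) ln(1 − 4p/3) = −0.75 ln(1 − 0.272727) = −0.75 ln(0.727273)
  = −0.75 × (-0.318453) = 0.238840 substitutions/site.
Under a molecular clock d = 2μt, so t = d/(2μ) = 0.238840 / (2 × 0.0023) = 51.92 Myr.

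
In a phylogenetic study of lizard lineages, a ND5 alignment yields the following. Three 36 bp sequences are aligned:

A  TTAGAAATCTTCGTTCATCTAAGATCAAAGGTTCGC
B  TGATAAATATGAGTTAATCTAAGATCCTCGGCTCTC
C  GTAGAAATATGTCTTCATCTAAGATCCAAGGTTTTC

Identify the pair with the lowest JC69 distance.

A and C

A–B: 11/36 differ, p = 0.306, d = 0.392.
A–C: 8/36 differ, p = 0.222, d = 0.264.
B–C: 10/36 differ, p = 0.278, d = 0.347.
The smallest distance is between A and C.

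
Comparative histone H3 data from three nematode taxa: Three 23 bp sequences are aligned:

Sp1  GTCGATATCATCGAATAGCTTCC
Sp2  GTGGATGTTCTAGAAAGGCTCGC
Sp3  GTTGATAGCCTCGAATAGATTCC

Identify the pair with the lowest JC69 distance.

Sp1 and Sp3

Sp1–Sp2: 9/23 differ, p = 0.391, d = 0.553.
Sp1–Sp3: 4/23 differ, p = 0.174, d = 0.198.
Sp2–Sp3: 10/23 differ, p = 0.435, d = 0.650.
The smallest distance is between Sp1 and Sp3.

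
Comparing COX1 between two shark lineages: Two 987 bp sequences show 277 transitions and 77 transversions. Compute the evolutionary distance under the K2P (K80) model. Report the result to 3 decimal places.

P = 277/987 ≈ 0.280648 and Q = 77/987 ≈ 0.078014.
Under the Kimura two-parameter model, d = −½ ln(1 − 2P − Q) − ¼ ln(1 − 2Q).
1 − 2P − Q = 0.36069, giving −½ ln(0.36069) = 0.509868.
1 − 2Q = 0.843972, giving −¼ ln(0.843972) = 0.042409.
d = 0.509868 + 0.042409 = 0.552277.

0.552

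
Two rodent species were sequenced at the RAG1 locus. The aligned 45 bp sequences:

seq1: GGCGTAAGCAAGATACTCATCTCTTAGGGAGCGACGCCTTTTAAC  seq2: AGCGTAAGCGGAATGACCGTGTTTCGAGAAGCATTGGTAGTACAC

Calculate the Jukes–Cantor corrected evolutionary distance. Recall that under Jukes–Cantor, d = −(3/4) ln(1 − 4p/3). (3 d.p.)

0.858

The sequences differ at 23 of 45 sites, so p = 23/45 ≈ 0.511111.
d = −(3/4) ln(1 − 4p/3) = −0.75 ln(1 − 0.681481) = −0.75 ln(0.318519)
  = −0.75 × (-1.144073) = 0.858055 substitutions/site.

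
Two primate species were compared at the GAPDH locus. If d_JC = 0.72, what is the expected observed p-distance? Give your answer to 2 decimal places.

p = (3/4)(1 − e^(−4d/3)) = 0.75 × (1 − e^(-0.96)) = 0.75 × (1 − 0.382893) = 0.462830.

0.46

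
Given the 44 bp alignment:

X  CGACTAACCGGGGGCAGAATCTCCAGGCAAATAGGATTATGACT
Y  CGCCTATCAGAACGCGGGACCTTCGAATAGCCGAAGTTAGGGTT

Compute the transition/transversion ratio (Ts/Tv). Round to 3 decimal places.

3.000

Transitions are A↔G and C↔T; transversions are all other mismatches.
Transitions: 18. Transversions: 6.
R = 18/6 = 3.000.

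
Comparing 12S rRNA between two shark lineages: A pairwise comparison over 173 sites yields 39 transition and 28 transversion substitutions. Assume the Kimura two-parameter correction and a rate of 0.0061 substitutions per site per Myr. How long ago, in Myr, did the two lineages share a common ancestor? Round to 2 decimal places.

P = 39/173 ≈ 0.225434 and Q = 28/173 ≈ 0.16185.
Under the Kimura two-parameter model, d = −½ ln(1 − 2P − Q) − ¼ ln(1 − 2Q).
1 − 2P − Q = 0.387282, giving −½ ln(0.387282) = 0.474301.
1 − 2Q = 0.6763, giving −¼ ln(0.6763) = 0.097780.
d = 0.474301 + 0.097780 = 0.572081.
Under a molecular clock d = 2μt, so t = d/(2μ) = 0.572081 / (2 × 0.0061) = 46.89 Myr.

46.89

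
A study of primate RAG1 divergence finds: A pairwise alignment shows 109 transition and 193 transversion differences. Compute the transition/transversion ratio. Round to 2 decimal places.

R = 109/193 = 0.564766… ≈ 0.56 (to 2 d.p.).

0.56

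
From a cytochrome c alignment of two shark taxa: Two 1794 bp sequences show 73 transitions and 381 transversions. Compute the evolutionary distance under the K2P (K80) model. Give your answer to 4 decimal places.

P = 73/1794 ≈ 0.040691 and Q = 381/1794 ≈ 0.212375.
Under the Kimura two-parameter model, d = −½ ln(1 − 2P − Q) − ¼ ln(1 − 2Q).
1 − 2P − Q = 0.706243, giving −½ ln(0.706243) = 0.173898.
1 − 2Q = 0.57525, giving −¼ ln(0.57525) = 0.138238.
d = 0.173898 + 0.138238 = 0.312136.

0.3121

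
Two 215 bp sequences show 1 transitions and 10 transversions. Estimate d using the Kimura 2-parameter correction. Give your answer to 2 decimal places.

0.05

P = 1/215 ≈ 0.004651 and Q = 10/215 ≈ 0.046512.
Under the Kimura two-parameter model, d = −½ ln(1 − 2P − Q) − ¼ ln(1 − 2Q).
1 − 2P − Q = 0.944186, giving −½ ln(0.944186) = 0.028716.
1 − 2Q = 0.906976, giving −¼ ln(0.906976) = 0.024410.
d = 0.028716 + 0.024410 = 0.053126.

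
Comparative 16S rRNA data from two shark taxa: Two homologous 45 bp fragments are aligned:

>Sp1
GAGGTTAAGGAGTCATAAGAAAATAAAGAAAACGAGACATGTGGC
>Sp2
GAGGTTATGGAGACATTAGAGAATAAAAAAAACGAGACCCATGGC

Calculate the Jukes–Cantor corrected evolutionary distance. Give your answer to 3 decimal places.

0.203

The sequences differ at 8 of 45 sites (8, 13, 17, 21, 28, 39, 40, 41), so p = 8/45 ≈ 0.177778.
d = −(3/4) ln(1 − 4p/3) = −0.75 ln(1 − 0.237037) = −0.75 ln(0.762963)
  = −0.75 × (-0.270546) = 0.202910 substitutions/site.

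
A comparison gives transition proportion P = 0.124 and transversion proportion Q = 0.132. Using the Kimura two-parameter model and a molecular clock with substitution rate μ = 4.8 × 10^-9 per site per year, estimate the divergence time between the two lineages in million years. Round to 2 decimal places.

Under the Kimura two-parameter model, d = −½ ln(1 − 2P − Q) − ¼ ln(1 − 2Q).
1 − 2P − Q = 0.62, giving −½ ln(0.62) = 0.239018.
1 − 2Q = 0.736, giving −¼ ln(0.736) = 0.076631.
d = 0.239018 + 0.076631 = 0.315649.
Under a molecular clock d = 2μt, so t = d/(2μ) = 0.315649 / (2 × 4.8 × 10^-9) = 32.88 million years.

32.88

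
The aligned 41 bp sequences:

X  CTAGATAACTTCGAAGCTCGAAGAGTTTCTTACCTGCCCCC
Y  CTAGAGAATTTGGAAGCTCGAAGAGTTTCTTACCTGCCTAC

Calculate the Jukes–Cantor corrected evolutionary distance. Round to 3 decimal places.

0.133

The sequences differ at 5 of 41 sites (6, 9, 12, 39, 40), so p = 5/41 ≈ 0.121951.
d = −(3/4) ln(1 − 4p/3) = −0.75 ln(1 − 0.162601) = −0.75 ln(0.837399)
  = −0.75 × (-0.177455) = 0.133091 substitutions/site.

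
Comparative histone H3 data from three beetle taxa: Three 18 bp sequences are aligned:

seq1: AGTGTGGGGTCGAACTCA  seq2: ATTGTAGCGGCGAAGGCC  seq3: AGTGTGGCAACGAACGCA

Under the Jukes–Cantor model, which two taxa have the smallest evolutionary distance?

seq1–seq2: 7/18 differ, p = 0.389, d = 0.548.
seq1–seq3: 4/18 differ, p = 0.222, d = 0.264.
seq2–seq3: 6/18 differ, p = 0.333, d = 0.441.
The smallest distance is between seq1 and seq3.

seq1 and seq3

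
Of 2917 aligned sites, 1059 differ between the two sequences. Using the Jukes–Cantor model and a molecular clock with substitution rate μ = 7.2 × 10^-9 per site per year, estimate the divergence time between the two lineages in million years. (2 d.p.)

34.47

p = 1059/2917 ≈ 0.363044.
d = −(3/4) ln(1 − 4p/3) = −0.75 ln(1 − 0.484059) = −0.75 ln(0.515941)
  = −0.75 × (-0.661763) = 0.496322 substitutions/site.
Under a molecular clock d = 2μt, so t = d/(2μ) = 0.496322 / (2 × 7.2 × 10^-9) = 34.47 million years.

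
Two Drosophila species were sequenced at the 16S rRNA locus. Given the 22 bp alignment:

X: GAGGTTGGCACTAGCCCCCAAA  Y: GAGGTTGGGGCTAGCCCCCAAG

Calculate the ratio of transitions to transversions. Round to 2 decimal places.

Transitions are A↔G and C↔T; transversions are all other mismatches.
Transitions: 2. Transversions: 1.
R = 2/1 = 2.00.

2.00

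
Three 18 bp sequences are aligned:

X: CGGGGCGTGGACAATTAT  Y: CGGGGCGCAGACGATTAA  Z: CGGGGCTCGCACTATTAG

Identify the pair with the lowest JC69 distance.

X and Y

X–Y: 4/18 differ, p = 0.222, d = 0.264.
X–Z: 5/18 differ, p = 0.278, d = 0.347.
Y–Z: 5/18 differ, p = 0.278, d = 0.347.
The smallest distance is between X and Y.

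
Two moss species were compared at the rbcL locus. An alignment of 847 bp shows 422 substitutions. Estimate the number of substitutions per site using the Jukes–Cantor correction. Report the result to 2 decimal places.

0.82

p = 422/847 ≈ 0.498229.
d = −(3/4) ln(1 − 4p/3) = −0.75 ln(1 − 0.664305) = −0.75 ln(0.335695)
  = −0.75 × (-1.091552) = 0.818664 substitutions/site.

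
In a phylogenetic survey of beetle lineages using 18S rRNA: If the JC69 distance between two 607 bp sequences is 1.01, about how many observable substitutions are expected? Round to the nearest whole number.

Invert JC69: p = (3/4)(1 − e^(−4d/3)) = 0.75 × (1 − e^(-1.346667)) = 0.75 × (1 − 0.260106) = 0.554921.
Expected differing sites = pL ≈ 0.554921 × 607 = 336.837047 ≈ 337.

337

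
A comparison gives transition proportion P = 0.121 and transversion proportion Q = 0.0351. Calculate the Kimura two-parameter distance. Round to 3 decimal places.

Under the Kimura two-parameter model, d = −½ ln(1 − 2P − Q) − ¼ ln(1 − 2Q).
1 − 2P − Q = 0.7229, giving −½ ln(0.7229) = 0.162242.
1 − 2Q = 0.9298, giving −¼ ln(0.9298) = 0.018196.
d = 0.162242 + 0.018196 = 0.180438.

0.180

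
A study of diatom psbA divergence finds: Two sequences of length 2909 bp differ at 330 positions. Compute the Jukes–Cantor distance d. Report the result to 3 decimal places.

p = 330/2909 ≈ 0.113441.
d = −(3/4) ln(1 − 4p/3) = −0.75 ln(1 − 0.151255) = −0.75 ln(0.848745)
  = −0.75 × (-0.163996) = 0.122997 substitutions/site.

0.123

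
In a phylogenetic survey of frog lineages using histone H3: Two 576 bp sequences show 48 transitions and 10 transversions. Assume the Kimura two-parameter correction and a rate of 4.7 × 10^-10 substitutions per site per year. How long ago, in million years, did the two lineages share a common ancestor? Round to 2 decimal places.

P = 48/576 ≈ 0.083333 and Q = 10/576 ≈ 0.017361.
Under the Kimura two-parameter model, d = −½ ln(1 − 2P − Q) − ¼ ln(1 − 2Q).
1 − 2P − Q = 0.815973, giving −½ ln(0.815973) = 0.101687.
1 − 2Q = 0.965278, giving −¼ ln(0.965278) = 0.008835.
d = 0.101687 + 0.008835 = 0.110522.
Under a molecular clock d = 2μt, so t = d/(2μ) = 0.110522 / (2 × 4.7 × 10^-10) = 117.58 million years.

117.58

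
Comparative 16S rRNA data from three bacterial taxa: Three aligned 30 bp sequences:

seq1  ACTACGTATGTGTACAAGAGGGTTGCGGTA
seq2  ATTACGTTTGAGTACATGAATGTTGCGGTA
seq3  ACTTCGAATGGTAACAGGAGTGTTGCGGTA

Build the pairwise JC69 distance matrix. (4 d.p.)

seq1–seq2: 6/30 sites differ → p = 0.2, d = −0.75 ln(1 − 0.266667) = 0.232617 ≈ 0.2326.
seq1–seq3: 7/30 sites differ → p ≈ 0.233333, d = −0.75 ln(1 − 0.311111) = 0.279506 ≈ 0.2795.
seq2–seq3: 9/30 sites differ → p = 0.3, d = −0.75 ln(1 − 0.4) = 0.383119 ≈ 0.3831.

d(seq1,seq2) = 0.2326, d(seq1,seq3) = 0.2795, d(seq2,seq3) = 0.3831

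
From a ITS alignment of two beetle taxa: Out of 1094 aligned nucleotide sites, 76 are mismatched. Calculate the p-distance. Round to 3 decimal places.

0.069

p = 76/1094 = 0.069469… ≈ 0.069 (to 3 d.p.).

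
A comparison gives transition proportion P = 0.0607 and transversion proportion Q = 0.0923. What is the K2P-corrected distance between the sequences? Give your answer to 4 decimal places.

Under the Kimura two-parameter model, d = −½ ln(1 − 2P − Q) − ¼ ln(1 − 2Q).
1 − 2P − Q = 0.7863, giving −½ ln(0.7863) = 0.120208.
1 − 2Q = 0.8154, giving −¼ ln(0.8154) = 0.051019.
d = 0.120208 + 0.051019 = 0.171227.

0.1712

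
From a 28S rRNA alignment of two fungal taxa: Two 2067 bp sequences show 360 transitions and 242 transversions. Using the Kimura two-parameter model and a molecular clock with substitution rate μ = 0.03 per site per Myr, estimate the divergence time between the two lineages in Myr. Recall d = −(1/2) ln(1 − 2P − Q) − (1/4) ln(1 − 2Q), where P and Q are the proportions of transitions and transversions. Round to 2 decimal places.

6.33

P = 360/2067 ≈ 0.174165 and Q = 242/2067 ≈ 0.117078.
Under the Kimura two-parameter model, d = −½ ln(1 − 2P − Q) − ¼ ln(1 − 2Q).
1 − 2P − Q = 0.534592, giving −½ ln(0.534592) = 0.313126.
1 − 2Q = 0.765844, giving −¼ ln(0.765844) = 0.066694.
d = 0.313126 + 0.066694 = 0.379820.
Under a molecular clock d = 2μt, so t = d/(2μ) = 0.379820 / (2 × 0.03) = 6.33 Myr.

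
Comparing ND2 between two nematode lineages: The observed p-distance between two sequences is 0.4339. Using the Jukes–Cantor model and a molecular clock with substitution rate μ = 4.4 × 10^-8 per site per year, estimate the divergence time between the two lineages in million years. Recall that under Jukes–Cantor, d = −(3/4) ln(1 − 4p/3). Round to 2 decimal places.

7.36

d = −(3/4) ln(1 − 4p/3) = −0.75 ln(1 − 0.578533) = −0.75 ln(0.421467)
  = −0.75 × (-0.864014) = 0.648011 substitutions/site.
Under a molecular clock d = 2μt, so t = d/(2μ) = 0.648011 / (2 × 4.4 × 10^-8) = 7.36 million years.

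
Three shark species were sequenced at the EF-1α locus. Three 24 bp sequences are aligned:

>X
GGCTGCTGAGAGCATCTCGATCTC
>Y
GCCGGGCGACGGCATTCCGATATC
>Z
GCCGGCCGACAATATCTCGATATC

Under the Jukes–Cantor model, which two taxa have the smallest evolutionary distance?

Y and Z

X–Y: 9/24 differ, p = 0.375, d = 0.520.
X–Z: 7/24 differ, p = 0.292, d = 0.369.
Y–Z: 6/24 differ, p = 0.250, d = 0.304.
The smallest distance is between Y and Z.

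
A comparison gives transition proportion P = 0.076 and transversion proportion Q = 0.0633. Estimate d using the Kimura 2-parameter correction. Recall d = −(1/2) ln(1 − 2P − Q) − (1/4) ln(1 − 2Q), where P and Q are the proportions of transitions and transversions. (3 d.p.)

0.155

Under the Kimura two-parameter model, d = −½ ln(1 − 2P − Q) − ¼ ln(1 − 2Q).
1 − 2P − Q = 0.7847, giving −½ ln(0.7847) = 0.121227.
1 − 2Q = 0.8734, giving −¼ ln(0.8734) = 0.033840.
d = 0.121227 + 0.033840 = 0.155067.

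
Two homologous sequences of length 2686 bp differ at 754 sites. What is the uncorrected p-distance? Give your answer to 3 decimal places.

p = 754/2686 = 0.280714… ≈ 0.281 (to 3 d.p.).

0.281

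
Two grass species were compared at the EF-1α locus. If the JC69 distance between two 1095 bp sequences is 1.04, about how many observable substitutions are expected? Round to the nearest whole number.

616

Invert JC69: p = (3/4)(1 − e^(−4d/3)) = 0.75 × (1 − e^(-1.386667)) = 0.75 × (1 − 0.249907) = 0.562570.
Expected differing sites = pL ≈ 0.562570 × 1095 = 616.01415 ≈ 616.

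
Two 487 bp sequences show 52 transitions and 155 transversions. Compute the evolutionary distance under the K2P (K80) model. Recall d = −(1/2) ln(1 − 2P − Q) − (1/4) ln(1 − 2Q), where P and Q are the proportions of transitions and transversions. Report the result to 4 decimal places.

0.6325

P = 52/487 ≈ 0.106776 and Q = 155/487 ≈ 0.318275.
Under the Kimura two-parameter model, d = −½ ln(1 − 2P − Q) − ¼ ln(1 − 2Q).
1 − 2P − Q = 0.468173, giving −½ ln(0.468173) = 0.379459.
1 − 2Q = 0.36345, giving −¼ ln(0.36345) = 0.253028.
d = 0.379459 + 0.253028 = 0.632487.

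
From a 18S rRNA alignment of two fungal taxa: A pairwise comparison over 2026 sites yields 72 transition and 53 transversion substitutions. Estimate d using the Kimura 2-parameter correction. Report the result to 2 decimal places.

0.06

P = 72/2026 ≈ 0.035538 and Q = 53/2026 ≈ 0.02616.
Under the Kimura two-parameter model, d = −½ ln(1 − 2P − Q) − ¼ ln(1 − 2Q).
1 − 2P − Q = 0.902764, giving −½ ln(0.902764) = 0.051147.
1 − 2Q = 0.94768, giving −¼ ln(0.94768) = 0.013435.
d = 0.051147 + 0.013435 = 0.064582.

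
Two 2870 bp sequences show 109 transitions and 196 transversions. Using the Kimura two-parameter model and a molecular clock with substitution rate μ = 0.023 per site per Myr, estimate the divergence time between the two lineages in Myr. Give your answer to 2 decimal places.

2.49

P = 109/2870 ≈ 0.037979 and Q = 196/2870 ≈ 0.068293.
Under the Kimura two-parameter model, d = −½ ln(1 − 2P − Q) − ¼ ln(1 − 2Q).
1 − 2P − Q = 0.855749, giving −½ ln(0.855749) = 0.077889.
1 − 2Q = 0.863414, giving −¼ ln(0.863414) = 0.036715.
d = 0.077889 + 0.036715 = 0.114604.
Under a molecular clock d = 2μt, so t = d/(2μ) = 0.114604 / (2 × 0.023) = 2.49 Myr.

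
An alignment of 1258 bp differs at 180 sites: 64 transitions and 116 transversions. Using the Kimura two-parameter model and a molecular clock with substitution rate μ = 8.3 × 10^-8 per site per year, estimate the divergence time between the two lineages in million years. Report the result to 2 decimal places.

P = 64/1258 ≈ 0.050874 and Q = 116/1258 ≈ 0.09221.
Under the Kimura two-parameter model, d = −½ ln(1 − 2P − Q) − ¼ ln(1 − 2Q).
1 − 2P − Q = 0.806042, giving −½ ln(0.806042) = 0.107810.
1 − 2Q = 0.81558, giving −¼ ln(0.81558) = 0.050964.
d = 0.107810 + 0.050964 = 0.158774.
Under a molecular clock d = 2μt, so t = d/(2μ) = 0.158774 / (2 × 8.3 × 10^-8) = 0.96 million years.

0.96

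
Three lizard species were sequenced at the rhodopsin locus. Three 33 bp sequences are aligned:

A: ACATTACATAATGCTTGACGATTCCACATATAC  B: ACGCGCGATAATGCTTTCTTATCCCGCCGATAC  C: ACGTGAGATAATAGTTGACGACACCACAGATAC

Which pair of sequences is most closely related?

A and C

A–B: 13/33 differ, p = 0.394, d = 0.559.
A–C: 8/33 differ, p = 0.242, d = 0.293.
B–C: 12/33 differ, p = 0.364, d = 0.497.
The smallest distance is between A and C.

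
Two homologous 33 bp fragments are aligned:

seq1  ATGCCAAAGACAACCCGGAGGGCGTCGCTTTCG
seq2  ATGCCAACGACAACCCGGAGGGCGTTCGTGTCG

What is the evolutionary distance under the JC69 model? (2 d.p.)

The sequences differ at 5 of 33 sites (8, 26, 27, 28, 30), so p = 5/33 ≈ 0.151515.
d = −(3/4) ln(1 − 4p/3) = −0.75 ln(1 − 0.20202) = −0.75 ln(0.79798)
  = −0.75 × (-0.225672) = 0.169254 substitutions/site.

0.17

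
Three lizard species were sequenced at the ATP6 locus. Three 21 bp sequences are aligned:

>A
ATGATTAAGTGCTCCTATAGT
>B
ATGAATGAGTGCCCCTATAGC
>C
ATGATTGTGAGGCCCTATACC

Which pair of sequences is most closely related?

A and B

A–B: 4/21 differ, p = 0.190, d = 0.220.
A–C: 7/21 differ, p = 0.333, d = 0.441.
B–C: 5/21 differ, p = 0.238, d = 0.286.
The smallest distance is between A and B.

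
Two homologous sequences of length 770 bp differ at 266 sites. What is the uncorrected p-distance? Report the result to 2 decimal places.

p = 266/770 = 0.345454… ≈ 0.35 (to 2 d.p.).

0.35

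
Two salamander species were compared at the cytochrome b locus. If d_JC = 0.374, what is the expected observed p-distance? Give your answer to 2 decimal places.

0.29

p = (3/4)(1 − e^(−4d/3)) = 0.75 × (1 − e^(-0.498667)) = 0.75 × (1 − 0.607340) = 0.294495.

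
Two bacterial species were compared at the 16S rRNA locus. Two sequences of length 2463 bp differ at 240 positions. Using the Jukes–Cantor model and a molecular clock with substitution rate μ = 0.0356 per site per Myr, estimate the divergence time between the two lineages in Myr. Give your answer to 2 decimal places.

p = 240/2463 ≈ 0.097442.
d = −(3/4) ln(1 − 4p/3) = −0.75 ln(1 − 0.129923) = −0.75 ln(0.870077)
  = −0.75 × (-0.139174) = 0.104381 substitutions/site.
Under a molecular clock d = 2μt, so t = d/(2μ) = 0.104381 / (2 × 0.0356) = 1.47 Myr.

1.47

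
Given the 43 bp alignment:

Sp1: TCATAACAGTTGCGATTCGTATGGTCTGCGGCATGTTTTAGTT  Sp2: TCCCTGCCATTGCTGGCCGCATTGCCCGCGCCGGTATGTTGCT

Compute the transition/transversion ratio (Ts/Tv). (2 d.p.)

Transitions are A↔G and C↔T; transversions are all other mismatches.
Transitions: 10. Transversions: 12.
R = 10/12 = 0.833333… ≈ 0.83 (to 2 d.p.).

0.83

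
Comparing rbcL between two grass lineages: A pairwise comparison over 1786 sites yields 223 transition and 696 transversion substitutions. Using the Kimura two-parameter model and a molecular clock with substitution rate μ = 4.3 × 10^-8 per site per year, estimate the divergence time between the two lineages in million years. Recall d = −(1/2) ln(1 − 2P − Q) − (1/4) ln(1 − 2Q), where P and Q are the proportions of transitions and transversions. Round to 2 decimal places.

P = 223/1786 ≈ 0.12486 and Q = 696/1786 ≈ 0.389698.
Under the Kimura two-parameter model, d = −½ ln(1 − 2P − Q) − ¼ ln(1 − 2Q).
1 − 2P − Q = 0.360582, giving −½ ln(0.360582) = 0.510018.
1 − 2Q = 0.220604, giving −¼ ln(0.220604) = 0.377847.
d = 0.510018 + 0.377847 = 0.887865.
Under a molecular clock d = 2μt, so t = d/(2μ) = 0.887865 / (2 × 4.3 × 10^-8) = 10.32 million years.

10.32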